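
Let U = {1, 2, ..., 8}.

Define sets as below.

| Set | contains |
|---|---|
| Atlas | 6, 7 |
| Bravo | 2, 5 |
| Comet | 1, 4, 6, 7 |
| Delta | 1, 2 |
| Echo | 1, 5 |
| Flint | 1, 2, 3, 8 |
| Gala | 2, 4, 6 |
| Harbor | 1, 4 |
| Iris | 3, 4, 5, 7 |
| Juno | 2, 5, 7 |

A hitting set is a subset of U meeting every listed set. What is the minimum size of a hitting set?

3

H = {1, 2, 7} meets every set (each contains at least one member of H), and |H| = 3.
The sets Atlas, Bravo, Harbor are pairwise disjoint, so any hitting set needs a separate point for each — at least 3. Hence 3 is optimal.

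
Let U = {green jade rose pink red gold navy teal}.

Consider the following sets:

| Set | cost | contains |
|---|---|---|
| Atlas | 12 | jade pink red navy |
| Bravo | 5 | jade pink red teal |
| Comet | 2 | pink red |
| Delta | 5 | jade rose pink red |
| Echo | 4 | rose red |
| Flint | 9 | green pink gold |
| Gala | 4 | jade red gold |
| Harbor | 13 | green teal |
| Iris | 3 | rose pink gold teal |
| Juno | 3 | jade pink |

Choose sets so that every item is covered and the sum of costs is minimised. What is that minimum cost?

24

Atlas, Flint, Iris together cover every item (Atlas ∪ Flint ∪ Iris = {green, jade, rose, pink, red, gold, navy, teal}); total cost 12 + 9 + 3 = 24.
The greedy pick Iris, Comet, Juno, Flint, Atlas costs 29; no covering selection beats 24.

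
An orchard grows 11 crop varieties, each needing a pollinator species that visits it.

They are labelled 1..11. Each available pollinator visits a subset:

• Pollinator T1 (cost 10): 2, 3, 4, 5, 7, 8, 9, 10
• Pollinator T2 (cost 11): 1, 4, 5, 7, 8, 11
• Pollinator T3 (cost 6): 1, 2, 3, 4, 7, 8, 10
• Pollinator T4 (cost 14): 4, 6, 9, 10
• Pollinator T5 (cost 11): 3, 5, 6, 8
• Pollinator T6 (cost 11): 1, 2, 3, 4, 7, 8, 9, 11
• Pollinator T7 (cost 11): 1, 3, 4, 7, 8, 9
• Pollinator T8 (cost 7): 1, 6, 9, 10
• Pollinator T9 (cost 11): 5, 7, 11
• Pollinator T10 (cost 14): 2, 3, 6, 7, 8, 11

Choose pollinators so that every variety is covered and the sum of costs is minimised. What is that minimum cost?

24

T2, T3, T8 together cover every variety (T2 ∪ T3 ∪ T8 = {1, 2, 3, 4, 5, 6, 7, 8, 9, 10, 11}); total cost 11 + 6 + 7 = 24.
No covering selection has total cost below 24.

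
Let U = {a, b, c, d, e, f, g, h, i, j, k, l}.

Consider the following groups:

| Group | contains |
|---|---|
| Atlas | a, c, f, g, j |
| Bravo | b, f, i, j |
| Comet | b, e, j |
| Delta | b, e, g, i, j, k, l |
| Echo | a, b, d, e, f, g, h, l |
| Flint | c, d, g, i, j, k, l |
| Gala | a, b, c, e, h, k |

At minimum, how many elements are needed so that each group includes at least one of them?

The 2 elements {b, g} hit every group.
No single element lies in every group, so at least 2 are needed and 2 is optimal.

2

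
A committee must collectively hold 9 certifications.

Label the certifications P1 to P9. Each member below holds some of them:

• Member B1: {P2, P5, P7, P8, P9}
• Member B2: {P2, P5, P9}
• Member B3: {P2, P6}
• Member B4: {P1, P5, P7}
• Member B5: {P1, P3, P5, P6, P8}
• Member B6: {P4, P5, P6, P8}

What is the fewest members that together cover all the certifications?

B1 and B5 and B6 together: B1 ∪ B5 ∪ B6 = {P1, P2, P3, P4, P5, P6, P7, P8, P9} — every certification is covered.
Only B5 contains P3, so B5 is forced; the remaining 4 certifications need at least 2 more members (each remaining member adds at most 3) — so at least 3 members are needed, and 3 is optimal.

3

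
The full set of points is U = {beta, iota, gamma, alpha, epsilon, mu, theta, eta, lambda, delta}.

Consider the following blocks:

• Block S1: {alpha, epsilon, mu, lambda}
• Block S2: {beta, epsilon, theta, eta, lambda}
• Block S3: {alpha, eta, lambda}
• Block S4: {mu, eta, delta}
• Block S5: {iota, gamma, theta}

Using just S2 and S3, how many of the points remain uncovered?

4

Union of S2, S3 = {beta, alpha, epsilon, theta, eta, lambda}.
Not covered: iota, gamma, mu, delta — 4 points.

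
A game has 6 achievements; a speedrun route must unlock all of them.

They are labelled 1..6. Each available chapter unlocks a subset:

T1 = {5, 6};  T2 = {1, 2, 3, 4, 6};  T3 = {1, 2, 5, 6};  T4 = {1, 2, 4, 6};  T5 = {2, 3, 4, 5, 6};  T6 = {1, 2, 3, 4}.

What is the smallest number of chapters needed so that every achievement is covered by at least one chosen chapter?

2

Take {T3, T6}. Their union is {1, 2, 3, 4, 5, 6}, which is all 6 achievements.
No single chapter has all 6 achievements (the largest, T2, has 5), so 2 is optimal.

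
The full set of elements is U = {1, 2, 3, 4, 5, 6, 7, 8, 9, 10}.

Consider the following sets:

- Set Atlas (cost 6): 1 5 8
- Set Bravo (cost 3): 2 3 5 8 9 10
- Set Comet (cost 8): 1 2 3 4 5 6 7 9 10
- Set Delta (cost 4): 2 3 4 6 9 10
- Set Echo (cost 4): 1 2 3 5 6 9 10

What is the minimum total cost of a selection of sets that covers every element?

11

Bravo, Comet together cover every element (Bravo ∪ Comet = {1, 2, 3, 4, 5, 6, 7, 8, 9, 10}); total cost 3 + 8 = 11.
No covering selection has total cost below 11.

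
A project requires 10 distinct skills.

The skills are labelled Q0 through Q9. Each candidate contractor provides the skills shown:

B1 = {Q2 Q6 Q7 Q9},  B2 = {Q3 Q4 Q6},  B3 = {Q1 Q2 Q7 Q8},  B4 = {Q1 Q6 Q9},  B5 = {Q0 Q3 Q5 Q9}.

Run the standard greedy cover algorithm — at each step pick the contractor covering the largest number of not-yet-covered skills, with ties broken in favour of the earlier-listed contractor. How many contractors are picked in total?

Greedy: pick B1 (covers 4 new) → pick B5 (covers 3 new) → pick B3 (covers 2 new) → pick B2 (covers 1 new). Total picks: 4.
(The true minimum cover uses only 3 contractors, so greedy is not optimal here.)

4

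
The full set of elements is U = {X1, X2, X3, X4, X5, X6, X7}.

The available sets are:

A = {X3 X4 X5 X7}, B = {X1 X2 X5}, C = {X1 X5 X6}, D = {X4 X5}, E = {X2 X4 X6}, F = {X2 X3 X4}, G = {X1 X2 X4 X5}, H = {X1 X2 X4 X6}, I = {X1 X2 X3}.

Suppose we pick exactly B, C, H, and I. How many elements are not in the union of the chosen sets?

1

Union of B, C, H, I = {X1, X2, X3, X4, X5, X6}.
Not covered: X7 — 1 element.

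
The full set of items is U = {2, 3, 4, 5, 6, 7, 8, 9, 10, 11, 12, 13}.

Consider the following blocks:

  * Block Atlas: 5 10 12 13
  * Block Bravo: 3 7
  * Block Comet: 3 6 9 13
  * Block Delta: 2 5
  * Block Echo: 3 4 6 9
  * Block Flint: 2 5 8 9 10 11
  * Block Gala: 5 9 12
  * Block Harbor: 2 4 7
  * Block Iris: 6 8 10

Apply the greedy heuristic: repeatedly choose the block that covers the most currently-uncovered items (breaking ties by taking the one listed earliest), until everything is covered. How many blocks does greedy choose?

4

Greedy: pick Flint (covers 6 new) → pick Comet (covers 3 new) → pick Harbor (covers 2 new) → pick Atlas (covers 1 new). Total picks: 4.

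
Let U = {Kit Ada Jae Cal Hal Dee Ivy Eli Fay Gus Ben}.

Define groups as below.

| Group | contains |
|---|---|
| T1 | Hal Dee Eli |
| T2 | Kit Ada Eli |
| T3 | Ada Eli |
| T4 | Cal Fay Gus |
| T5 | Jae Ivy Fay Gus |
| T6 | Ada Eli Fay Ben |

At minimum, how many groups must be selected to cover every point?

5

Take {T1, T2, T4, T5, T6}. Their union is {Kit, Ada, Jae, Cal, Hal, Dee, Ivy, Eli, Fay, Gus, Ben}, which is all 11 points.
No 4 of the 6 groups cover everything (all 15 combinations miss at least one point), so 5 is optimal.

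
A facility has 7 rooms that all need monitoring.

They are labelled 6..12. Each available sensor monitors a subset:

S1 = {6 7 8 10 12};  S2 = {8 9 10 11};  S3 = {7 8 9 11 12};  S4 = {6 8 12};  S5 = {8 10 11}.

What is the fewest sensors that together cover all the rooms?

2

Take {S1, S2}. Their union is {6, 7, 8, 9, 10, 11, 12}, which is all 7 rooms.
No single sensor has all 7 rooms (the largest, S1, has 5), so 2 is optimal.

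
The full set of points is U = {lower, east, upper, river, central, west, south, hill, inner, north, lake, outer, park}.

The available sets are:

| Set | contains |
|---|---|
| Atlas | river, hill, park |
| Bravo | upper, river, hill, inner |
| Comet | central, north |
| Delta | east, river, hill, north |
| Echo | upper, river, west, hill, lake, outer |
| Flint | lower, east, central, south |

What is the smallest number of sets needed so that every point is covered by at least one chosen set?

Atlas and Bravo and Comet and Echo and Flint together: Atlas ∪ Bravo ∪ Comet ∪ Echo ∪ Flint = {lower, east, upper, river, central, west, south, hill, inner, north, lake, outer, park} — every point is covered.
No 4 of the 6 sets cover everything (all 15 combinations miss at least one point), so 5 is optimal.

5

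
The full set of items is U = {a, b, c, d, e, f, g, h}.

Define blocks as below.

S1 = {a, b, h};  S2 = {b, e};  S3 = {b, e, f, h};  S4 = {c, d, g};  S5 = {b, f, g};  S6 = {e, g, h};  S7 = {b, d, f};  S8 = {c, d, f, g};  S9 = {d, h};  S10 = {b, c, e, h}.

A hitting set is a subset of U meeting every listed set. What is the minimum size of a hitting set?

3

T = {b, d, e} meets every block (each contains at least one member of T), and |T| = 3.
No choice of 2 items meets every block, so 3 is the minimum.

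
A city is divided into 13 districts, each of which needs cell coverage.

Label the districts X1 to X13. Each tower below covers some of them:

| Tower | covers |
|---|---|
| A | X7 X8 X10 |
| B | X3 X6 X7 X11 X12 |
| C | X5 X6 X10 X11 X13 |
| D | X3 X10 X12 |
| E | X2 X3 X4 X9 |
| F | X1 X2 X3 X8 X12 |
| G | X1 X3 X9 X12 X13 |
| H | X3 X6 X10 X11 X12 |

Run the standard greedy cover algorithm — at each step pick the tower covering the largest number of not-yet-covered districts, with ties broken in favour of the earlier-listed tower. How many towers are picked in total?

4

Greedy: pick B (covers 5 new) → pick C (covers 3 new) → pick E (covers 3 new) → pick F (covers 2 new). Total picks: 4.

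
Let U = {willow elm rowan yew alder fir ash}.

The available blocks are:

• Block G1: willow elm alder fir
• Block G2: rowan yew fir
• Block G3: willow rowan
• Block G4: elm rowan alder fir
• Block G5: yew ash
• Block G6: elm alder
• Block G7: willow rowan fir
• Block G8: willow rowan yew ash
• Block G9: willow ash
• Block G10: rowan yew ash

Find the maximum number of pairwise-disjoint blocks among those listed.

G3, G5, G6 are pairwise disjoint (G3={willow,rowan}; G5={yew,ash}; G6={elm,alder}).
Every remaining block overlaps one of these, and no 4 of the listed blocks are pairwise disjoint, so 3 is the maximum.

3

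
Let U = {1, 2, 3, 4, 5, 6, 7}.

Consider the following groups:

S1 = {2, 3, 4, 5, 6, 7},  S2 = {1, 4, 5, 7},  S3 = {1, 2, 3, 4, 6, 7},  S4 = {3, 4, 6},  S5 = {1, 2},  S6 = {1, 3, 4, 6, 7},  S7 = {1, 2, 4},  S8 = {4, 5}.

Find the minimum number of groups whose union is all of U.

S1 and S6 together: S1 ∪ S6 = {1, 2, 3, 4, 5, 6, 7} — every point is covered.
No single group has all 7 points (the largest, S1, has 6), so 2 is optimal.

2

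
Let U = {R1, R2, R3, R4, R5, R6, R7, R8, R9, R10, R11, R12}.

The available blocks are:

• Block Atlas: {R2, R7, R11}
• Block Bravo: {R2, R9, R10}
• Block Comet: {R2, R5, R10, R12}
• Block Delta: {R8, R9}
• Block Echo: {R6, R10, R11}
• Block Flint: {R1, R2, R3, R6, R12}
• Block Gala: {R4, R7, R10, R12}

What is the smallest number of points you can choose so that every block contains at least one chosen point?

3

Take H = {R2, R9, R10}. Each listed block contains at least one of these, so H is a hitting set of size 3.
No choice of 2 points meets every block, so 3 is the minimum.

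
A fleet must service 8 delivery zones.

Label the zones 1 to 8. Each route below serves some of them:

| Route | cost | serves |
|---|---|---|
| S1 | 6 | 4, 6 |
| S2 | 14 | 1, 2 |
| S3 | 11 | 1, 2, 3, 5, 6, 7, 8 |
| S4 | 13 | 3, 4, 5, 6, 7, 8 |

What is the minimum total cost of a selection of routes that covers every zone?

17

S1, S3 together cover every zone (S1 ∪ S3 = {1, 2, 3, 4, 5, 6, 7, 8}); total cost 6 + 11 = 17.
No covering selection has total cost below 17.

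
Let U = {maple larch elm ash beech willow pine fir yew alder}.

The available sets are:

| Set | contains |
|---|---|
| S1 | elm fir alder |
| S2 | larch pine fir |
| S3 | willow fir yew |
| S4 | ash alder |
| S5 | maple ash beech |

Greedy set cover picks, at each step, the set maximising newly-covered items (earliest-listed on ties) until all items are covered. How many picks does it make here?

Greedy: pick S1 (covers 3 new) → pick S5 (covers 3 new) → pick S2 (covers 2 new) → pick S3 (covers 2 new). Total picks: 4.

4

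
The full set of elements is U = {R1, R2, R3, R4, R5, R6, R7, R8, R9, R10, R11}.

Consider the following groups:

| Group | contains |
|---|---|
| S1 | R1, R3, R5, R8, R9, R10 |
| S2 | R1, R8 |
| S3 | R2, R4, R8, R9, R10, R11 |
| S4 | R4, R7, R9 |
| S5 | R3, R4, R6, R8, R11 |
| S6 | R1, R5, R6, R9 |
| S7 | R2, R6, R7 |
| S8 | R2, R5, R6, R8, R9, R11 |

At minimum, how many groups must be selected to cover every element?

3

S1, S5, and S7 cover everything between them: the union {R1, R2, R3, R4, R5, R6, R7, R8, R9, R10, R11} is all of U.
No 2 of the 8 groups cover everything (all 28 combinations miss at least one element), so 3 is optimal.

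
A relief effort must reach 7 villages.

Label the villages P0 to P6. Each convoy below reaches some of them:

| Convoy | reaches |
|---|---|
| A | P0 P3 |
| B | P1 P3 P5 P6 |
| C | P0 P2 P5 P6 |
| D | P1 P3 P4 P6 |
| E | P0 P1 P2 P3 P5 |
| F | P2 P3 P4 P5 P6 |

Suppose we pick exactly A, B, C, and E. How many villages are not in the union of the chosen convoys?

Union of A, B, C, E = {P0, P1, P2, P3, P5, P6}.
Not covered: P4 — 1 village.

1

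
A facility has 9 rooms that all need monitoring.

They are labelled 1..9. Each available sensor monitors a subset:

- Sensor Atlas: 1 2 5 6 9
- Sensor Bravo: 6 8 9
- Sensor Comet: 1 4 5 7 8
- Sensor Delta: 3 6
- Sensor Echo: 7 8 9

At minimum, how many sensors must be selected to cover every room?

Atlas and Comet and Delta together: Atlas ∪ Comet ∪ Delta = {1, 2, 3, 4, 5, 6, 7, 8, 9} — every room is covered.
Only Atlas contains 2, so Atlas is forced; the remaining 4 rooms need at least 2 more sensors (each remaining sensor adds at most 3) — so at least 3 sensors are needed, and 3 is optimal.

3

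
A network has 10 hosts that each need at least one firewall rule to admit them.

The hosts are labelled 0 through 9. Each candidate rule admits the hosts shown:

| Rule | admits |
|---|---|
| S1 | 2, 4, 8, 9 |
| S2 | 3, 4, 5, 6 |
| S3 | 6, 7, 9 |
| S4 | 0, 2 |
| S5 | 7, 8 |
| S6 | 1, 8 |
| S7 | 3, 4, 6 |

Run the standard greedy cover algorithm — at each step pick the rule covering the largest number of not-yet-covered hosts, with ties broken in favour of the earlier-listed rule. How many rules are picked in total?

Greedy: pick S1 (covers 4 new) → pick S2 (covers 3 new) → pick S3 (covers 1 new) → pick S4 (covers 1 new) → pick S6 (covers 1 new). Total picks: 5.
(The true minimum cover uses only 4 rules, so greedy is not optimal here.)

5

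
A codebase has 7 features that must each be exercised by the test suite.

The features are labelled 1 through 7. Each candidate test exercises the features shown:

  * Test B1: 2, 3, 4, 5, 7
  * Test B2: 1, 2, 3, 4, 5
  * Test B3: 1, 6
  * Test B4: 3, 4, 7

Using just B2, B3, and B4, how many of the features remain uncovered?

Union of B2, B3, B4 = {1, 2, 3, 4, 5, 6, 7} — that's every feature, so 0 are uncovered.

0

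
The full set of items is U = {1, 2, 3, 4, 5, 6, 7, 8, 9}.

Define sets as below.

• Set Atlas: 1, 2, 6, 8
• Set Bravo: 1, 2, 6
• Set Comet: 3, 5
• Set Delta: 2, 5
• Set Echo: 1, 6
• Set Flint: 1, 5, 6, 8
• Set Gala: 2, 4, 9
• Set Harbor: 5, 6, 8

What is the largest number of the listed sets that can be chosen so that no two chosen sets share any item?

Comet, Echo, Gala are pairwise disjoint (Comet={3,5}; Echo={1,6}; Gala={2,4,9}).
Every remaining set overlaps one of these, and no 4 of the listed sets are pairwise disjoint, so 3 is the maximum.

3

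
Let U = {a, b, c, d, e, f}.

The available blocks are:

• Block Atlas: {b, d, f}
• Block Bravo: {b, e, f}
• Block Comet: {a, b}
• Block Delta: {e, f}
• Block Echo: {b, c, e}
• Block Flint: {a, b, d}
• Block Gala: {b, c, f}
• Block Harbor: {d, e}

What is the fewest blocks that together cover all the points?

3

Take {Atlas, Echo, Flint}. Their union is {a, b, c, d, e, f}, which is all 6 points.
No 2 of the 8 blocks cover everything (all 28 combinations miss at least one point), so 3 is optimal.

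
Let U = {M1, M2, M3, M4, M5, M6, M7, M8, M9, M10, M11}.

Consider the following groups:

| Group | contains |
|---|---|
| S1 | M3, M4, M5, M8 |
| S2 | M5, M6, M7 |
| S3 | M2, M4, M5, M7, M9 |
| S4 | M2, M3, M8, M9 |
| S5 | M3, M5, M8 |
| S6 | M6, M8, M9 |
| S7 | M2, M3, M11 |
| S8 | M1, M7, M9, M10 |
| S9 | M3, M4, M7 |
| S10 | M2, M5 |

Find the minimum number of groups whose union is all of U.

S1 and S6 and S7 and S8 together: S1 ∪ S6 ∪ S7 ∪ S8 = {M1, M2, M3, M4, M5, M6, M7, M8, M9, M10, M11} — every point is covered.
No 3 of the 10 groups cover everything (all 120 combinations miss at least one point), so 4 is optimal.

4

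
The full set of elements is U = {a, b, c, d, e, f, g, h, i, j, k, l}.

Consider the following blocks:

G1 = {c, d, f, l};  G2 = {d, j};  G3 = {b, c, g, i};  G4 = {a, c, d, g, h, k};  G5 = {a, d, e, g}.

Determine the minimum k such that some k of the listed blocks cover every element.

5

Take {G1, G2, G3, G4, G5}. Their union is {a, b, c, d, e, f, g, h, i, j, k, l}, which is all 12 elements.
No 4 of the 5 blocks cover everything (all 5 combinations miss at least one element), so 5 is optimal.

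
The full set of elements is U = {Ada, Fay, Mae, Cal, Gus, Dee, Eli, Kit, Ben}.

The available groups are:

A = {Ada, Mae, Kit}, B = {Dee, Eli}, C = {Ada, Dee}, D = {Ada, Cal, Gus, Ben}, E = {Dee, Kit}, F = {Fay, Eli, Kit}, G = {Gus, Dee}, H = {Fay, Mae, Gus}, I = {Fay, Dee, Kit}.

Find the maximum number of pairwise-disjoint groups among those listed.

E, H are pairwise disjoint (E={Dee,Kit}; H={Fay,Mae,Gus}).
Every remaining group overlaps one of these, and no 3 of the listed groups are pairwise disjoint, so 2 is the maximum.

2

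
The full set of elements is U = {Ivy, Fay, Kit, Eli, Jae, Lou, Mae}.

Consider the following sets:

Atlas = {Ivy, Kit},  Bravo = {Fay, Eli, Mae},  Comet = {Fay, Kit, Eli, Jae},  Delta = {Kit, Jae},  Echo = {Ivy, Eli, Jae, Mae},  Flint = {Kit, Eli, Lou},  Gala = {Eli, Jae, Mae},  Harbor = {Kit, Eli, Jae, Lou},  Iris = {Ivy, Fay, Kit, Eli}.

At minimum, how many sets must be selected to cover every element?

Comet, Echo, and Flint cover everything between them: the union {Ivy, Fay, Kit, Eli, Jae, Lou, Mae} is all of U.
No 2 of the 9 sets cover everything (all 36 combinations miss at least one element), so 3 is optimal.

3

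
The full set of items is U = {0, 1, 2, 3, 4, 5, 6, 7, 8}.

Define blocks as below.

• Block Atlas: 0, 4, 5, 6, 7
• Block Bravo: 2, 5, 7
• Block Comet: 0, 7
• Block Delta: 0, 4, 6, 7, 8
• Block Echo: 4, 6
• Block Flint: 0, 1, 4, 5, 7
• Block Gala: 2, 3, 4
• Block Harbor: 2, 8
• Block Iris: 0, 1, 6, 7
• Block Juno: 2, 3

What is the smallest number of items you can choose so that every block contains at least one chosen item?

Take H = {2, 6, 7}. Each listed block contains at least one of these, so H is a hitting set of size 3.
The blocks Comet, Echo, Harbor are pairwise disjoint, so any hitting set needs a separate item for each — at least 3. Hence 3 is optimal.

3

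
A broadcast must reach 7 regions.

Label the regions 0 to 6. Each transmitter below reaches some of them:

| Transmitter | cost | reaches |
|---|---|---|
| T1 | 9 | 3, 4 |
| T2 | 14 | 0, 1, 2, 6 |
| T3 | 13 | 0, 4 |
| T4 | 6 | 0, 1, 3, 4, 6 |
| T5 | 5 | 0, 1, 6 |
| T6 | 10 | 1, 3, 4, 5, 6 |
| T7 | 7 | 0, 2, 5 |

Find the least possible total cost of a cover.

13

T4, T7 together cover every region (T4 ∪ T7 = {0, 1, 2, 3, 4, 5, 6}); total cost 6 + 7 = 13.
No covering selection has total cost below 13.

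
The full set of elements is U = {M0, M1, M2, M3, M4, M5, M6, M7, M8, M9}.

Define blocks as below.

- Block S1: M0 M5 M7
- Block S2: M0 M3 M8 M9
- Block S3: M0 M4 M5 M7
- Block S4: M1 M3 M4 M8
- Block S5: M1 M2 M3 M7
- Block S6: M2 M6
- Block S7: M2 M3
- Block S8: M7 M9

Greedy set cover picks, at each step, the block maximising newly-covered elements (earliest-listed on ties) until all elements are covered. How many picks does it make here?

Greedy: pick S2 (covers 4 new) → pick S3 (covers 3 new) → pick S5 (covers 2 new) → pick S6 (covers 1 new). Total picks: 4.

4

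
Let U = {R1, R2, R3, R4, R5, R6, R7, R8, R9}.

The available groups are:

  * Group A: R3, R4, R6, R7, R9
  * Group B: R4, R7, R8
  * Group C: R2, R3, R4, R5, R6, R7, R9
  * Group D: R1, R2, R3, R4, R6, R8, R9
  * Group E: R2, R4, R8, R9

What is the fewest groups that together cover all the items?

2

Take {C, D}. Their union is {R1, R2, R3, R4, R5, R6, R7, R8, R9}, which is all 9 items.
No single group has all 9 items (the largest, C, has 7), so 2 is optimal.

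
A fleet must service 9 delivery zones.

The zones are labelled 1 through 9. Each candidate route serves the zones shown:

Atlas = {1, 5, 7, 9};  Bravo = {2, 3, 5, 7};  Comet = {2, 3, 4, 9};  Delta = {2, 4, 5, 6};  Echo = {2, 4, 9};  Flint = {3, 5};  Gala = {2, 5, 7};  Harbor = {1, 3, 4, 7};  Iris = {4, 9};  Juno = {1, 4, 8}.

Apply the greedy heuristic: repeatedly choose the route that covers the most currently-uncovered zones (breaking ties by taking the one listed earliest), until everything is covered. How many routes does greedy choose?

4

Greedy: pick Atlas (covers 4 new) → pick Comet (covers 3 new) → pick Delta (covers 1 new) → pick Juno (covers 1 new). Total picks: 4.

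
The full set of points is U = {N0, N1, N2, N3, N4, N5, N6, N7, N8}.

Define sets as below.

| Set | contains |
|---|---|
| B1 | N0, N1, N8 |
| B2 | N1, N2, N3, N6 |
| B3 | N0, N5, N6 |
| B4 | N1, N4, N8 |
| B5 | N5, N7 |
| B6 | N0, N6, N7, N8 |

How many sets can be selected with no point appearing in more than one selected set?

B2, B5 are pairwise disjoint (B2={N1,N2,N3,N6}; B5={N5,N7}).
Every remaining set overlaps one of these, and no 3 of the listed sets are pairwise disjoint, so 2 is the maximum.

2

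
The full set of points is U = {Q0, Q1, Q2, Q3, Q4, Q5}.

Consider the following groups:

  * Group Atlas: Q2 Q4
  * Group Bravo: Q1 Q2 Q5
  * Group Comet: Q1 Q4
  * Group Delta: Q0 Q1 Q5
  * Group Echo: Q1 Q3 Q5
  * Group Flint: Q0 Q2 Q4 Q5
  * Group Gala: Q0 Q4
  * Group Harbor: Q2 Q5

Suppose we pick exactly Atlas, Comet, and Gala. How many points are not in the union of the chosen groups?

Union of Atlas, Comet, Gala = {Q0, Q1, Q2, Q4}.
Not covered: Q3, Q5 — 2 points.

2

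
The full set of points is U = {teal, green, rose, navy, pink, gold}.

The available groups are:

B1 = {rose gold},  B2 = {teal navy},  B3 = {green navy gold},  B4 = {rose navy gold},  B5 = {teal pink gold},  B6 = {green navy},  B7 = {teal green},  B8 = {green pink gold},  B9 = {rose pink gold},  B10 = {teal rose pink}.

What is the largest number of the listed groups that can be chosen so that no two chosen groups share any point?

2

B3, B10 are pairwise disjoint (B3={green,navy,gold}; B10={teal,rose,pink}).
Every remaining group overlaps one of these, and no 3 of the listed groups are pairwise disjoint, so 2 is the maximum.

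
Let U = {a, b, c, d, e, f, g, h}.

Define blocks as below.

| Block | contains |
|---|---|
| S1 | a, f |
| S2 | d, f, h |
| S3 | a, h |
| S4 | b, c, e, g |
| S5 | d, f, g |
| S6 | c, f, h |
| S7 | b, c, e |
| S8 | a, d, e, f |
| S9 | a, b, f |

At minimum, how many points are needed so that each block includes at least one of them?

3

The 3 points {a, c, f} hit every block.
The blocks S3, S5, S7 are pairwise disjoint, so any hitting set needs a separate point for each — at least 3. Hence 3 is optimal.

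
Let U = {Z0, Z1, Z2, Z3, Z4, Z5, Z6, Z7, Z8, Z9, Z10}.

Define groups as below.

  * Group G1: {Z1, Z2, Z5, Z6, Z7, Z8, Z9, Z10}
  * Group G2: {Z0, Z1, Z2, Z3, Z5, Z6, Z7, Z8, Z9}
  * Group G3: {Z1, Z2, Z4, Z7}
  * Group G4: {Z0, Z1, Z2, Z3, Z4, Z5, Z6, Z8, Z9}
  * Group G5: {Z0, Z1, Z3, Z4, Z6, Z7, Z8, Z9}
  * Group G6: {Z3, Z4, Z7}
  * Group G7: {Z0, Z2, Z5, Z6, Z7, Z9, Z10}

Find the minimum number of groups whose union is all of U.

2

G1 and G4 together: G1 ∪ G4 = {Z0, Z1, Z2, Z3, Z4, Z5, Z6, Z7, Z8, Z9, Z10} — every point is covered.
No single group has all 11 points (the largest, G2, has 9), so 2 is optimal.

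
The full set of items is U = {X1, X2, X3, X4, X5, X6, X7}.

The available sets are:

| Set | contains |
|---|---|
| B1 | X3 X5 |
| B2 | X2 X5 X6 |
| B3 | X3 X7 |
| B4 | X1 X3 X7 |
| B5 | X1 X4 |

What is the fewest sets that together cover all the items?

3

B2, B3, and B5 cover everything between them: the union {X1, X2, X3, X4, X5, X6, X7} is all of U.
Each set has at most 3 items, and 2·3 = 6 < 7 — so at least 3 sets are needed, and 3 is optimal.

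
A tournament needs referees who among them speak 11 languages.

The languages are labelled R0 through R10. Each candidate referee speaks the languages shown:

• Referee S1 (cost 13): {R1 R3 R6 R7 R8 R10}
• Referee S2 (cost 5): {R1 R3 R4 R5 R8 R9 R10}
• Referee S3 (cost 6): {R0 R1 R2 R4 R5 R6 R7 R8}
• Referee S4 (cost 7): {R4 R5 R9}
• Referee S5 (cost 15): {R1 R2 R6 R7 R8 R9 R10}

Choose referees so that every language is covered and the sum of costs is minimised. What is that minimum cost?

S2, S3 together cover every language (S2 ∪ S3 = {R0, R1, R2, R3, R4, R5, R6, R7, R8, R9, R10}); total cost 5 + 6 = 11.
No covering selection has total cost below 11.

11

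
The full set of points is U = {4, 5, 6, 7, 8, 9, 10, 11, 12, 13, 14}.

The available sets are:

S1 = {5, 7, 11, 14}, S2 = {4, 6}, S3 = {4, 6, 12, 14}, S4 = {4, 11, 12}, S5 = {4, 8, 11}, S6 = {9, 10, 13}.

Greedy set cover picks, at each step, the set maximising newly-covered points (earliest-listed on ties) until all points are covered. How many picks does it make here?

4

Greedy: pick S1 (covers 4 new) → pick S3 (covers 3 new) → pick S6 (covers 3 new) → pick S5 (covers 1 new). Total picks: 4.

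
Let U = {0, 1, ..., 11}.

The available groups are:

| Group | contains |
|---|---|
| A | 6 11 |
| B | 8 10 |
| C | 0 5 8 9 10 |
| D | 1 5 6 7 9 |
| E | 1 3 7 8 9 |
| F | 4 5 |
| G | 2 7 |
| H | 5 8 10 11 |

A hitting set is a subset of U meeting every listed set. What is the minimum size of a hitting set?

The 4 elements {2, 4, 6, 8} hit every group.
The groups A, B, F, G are pairwise disjoint, so any hitting set needs a separate element for each — at least 4. Hence 4 is optimal.

4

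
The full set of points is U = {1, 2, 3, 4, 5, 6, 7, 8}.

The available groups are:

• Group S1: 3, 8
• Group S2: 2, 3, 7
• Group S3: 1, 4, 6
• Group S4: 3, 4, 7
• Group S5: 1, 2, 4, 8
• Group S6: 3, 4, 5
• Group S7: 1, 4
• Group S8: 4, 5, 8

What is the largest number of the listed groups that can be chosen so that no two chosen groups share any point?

S1, S7 are pairwise disjoint (S1={3,8}; S7={1,4}).
Every remaining group overlaps one of these, and no 3 of the listed groups are pairwise disjoint, so 2 is the maximum.

2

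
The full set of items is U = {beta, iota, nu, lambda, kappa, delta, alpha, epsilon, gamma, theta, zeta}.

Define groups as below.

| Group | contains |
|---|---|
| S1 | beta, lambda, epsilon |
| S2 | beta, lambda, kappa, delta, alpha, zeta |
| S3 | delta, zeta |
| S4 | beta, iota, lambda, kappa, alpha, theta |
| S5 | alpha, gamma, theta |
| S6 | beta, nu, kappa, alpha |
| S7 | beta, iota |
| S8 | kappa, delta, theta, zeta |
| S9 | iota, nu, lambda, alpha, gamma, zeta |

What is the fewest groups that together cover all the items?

3

S1, S8, and S9 cover everything between them: the union {beta, iota, nu, lambda, kappa, delta, alpha, epsilon, gamma, theta, zeta} is all of U.
Only S1 contains epsilon, so S1 is forced; the remaining 8 items need at least 2 more groups (each remaining group adds at most 5) — so at least 3 groups are needed, and 3 is optimal.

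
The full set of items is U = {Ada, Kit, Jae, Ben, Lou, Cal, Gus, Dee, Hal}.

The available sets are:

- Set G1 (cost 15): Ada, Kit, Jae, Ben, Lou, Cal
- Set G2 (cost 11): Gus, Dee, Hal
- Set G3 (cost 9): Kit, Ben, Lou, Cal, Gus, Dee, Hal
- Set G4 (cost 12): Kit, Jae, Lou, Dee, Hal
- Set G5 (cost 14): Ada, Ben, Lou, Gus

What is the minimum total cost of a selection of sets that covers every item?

G1, G3 together cover every item (G1 ∪ G3 = {Ada, Kit, Jae, Ben, Lou, Cal, Gus, Dee, Hal}); total cost 15 + 9 = 24.
No covering selection has total cost below 24.

24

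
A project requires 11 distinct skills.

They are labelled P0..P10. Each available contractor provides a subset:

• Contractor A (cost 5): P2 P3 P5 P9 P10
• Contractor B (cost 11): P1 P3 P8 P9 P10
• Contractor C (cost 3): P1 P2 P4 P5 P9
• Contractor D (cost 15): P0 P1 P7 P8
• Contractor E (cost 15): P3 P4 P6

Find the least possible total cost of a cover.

35

A, D, E together cover every skill (A ∪ D ∪ E = {P0, P1, P2, P3, P4, P5, P6, P7, P8, P9, P10}); total cost 5 + 15 + 15 = 35.
The greedy pick C, A, D, E costs 38; no covering selection beats 35.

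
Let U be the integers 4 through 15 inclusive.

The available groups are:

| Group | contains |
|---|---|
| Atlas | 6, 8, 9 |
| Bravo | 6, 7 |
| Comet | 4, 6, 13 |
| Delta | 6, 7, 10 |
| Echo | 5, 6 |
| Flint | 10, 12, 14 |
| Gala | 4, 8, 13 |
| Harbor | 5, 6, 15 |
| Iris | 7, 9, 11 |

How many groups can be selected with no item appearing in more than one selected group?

4

Flint, Gala, Harbor, Iris are pairwise disjoint (Flint={10,12,14}; Gala={4,8,13}; Harbor={5,6,15}; Iris={7,9,11}).
Every remaining group overlaps one of these, and no 5 of the listed groups are pairwise disjoint, so 4 is the maximum.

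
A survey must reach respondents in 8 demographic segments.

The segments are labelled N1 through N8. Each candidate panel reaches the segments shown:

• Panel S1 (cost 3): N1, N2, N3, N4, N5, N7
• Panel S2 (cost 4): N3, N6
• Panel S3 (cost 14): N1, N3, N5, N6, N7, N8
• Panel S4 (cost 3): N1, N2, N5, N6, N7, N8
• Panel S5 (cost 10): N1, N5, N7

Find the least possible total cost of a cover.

6

S1, S4 together cover every segment (S1 ∪ S4 = {N1, N2, N3, N4, N5, N6, N7, N8}); total cost 3 + 3 = 6.
No covering selection has total cost below 6.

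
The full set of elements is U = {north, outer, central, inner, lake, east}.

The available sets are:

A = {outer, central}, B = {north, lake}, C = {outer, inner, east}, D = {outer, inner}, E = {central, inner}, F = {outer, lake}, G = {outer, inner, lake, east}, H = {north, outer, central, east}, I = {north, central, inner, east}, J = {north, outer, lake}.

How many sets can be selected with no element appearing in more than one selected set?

F, I are pairwise disjoint (F={outer,lake}; I={north,central,inner,east}).
Every remaining set overlaps one of these, and no 3 of the listed sets are pairwise disjoint, so 2 is the maximum.

2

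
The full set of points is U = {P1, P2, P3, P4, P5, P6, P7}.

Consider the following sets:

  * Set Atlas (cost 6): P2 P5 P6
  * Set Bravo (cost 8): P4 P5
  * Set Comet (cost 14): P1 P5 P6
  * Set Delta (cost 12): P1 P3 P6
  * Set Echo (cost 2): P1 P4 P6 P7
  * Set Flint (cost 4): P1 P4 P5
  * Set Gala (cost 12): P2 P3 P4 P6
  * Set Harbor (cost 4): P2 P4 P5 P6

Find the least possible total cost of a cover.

Echo, Gala, Harbor together cover every point (Echo ∪ Gala ∪ Harbor = {P1, P2, P3, P4, P5, P6, P7}); total cost 2 + 12 + 4 = 18.
No covering selection has total cost below 18.

18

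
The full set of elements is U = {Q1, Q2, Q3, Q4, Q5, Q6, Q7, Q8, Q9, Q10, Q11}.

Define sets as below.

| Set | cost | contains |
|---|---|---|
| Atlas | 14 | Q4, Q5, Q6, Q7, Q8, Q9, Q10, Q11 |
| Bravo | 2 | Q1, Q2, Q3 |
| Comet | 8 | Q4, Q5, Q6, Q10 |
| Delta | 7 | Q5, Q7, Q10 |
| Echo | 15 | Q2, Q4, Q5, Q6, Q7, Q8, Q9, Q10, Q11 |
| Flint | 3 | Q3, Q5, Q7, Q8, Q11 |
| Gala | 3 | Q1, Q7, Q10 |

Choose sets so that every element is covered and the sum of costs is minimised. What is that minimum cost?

Atlas, Bravo together cover every element (Atlas ∪ Bravo = {Q1, Q2, Q3, Q4, Q5, Q6, Q7, Q8, Q9, Q10, Q11}); total cost 14 + 2 = 16.
The greedy pick Flint, Bravo, Comet, Atlas costs 27; no covering selection beats 16.

16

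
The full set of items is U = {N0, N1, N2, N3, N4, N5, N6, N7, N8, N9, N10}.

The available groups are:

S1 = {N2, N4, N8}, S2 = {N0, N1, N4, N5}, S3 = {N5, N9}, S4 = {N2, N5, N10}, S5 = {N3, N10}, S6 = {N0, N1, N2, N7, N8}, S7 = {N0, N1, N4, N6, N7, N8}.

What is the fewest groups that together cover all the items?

4

S3 and S4 and S5 and S7 together: S3 ∪ S4 ∪ S5 ∪ S7 = {N0, N1, N2, N3, N4, N5, N6, N7, N8, N9, N10} — every item is covered.
No 3 of the 7 groups cover everything (all 35 combinations miss at least one item), so 4 is optimal.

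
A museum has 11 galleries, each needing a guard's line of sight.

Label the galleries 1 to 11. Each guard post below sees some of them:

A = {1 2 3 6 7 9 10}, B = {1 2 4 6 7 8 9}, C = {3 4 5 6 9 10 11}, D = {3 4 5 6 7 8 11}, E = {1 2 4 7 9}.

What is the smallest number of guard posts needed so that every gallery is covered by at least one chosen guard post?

Take {A, D}. Their union is {1, 2, 3, 4, 5, 6, 7, 8, 9, 10, 11}, which is all 11 galleries.
No single guard post has all 11 galleries (the largest, A, has 7), so 2 is optimal.

2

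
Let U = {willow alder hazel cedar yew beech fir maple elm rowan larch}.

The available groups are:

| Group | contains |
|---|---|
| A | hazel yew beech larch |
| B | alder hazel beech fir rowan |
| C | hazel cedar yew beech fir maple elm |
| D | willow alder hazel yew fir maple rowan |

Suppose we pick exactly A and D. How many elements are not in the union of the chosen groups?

Union of A, D = {willow, alder, hazel, yew, beech, fir, maple, rowan, larch}.
Not covered: cedar, elm — 2 elements.

2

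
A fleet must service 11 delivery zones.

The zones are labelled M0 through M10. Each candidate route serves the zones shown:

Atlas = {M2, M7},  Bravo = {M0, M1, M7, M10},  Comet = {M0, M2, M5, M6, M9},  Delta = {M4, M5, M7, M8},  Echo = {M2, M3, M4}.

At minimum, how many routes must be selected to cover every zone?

Take {Bravo, Comet, Delta, Echo}. Their union is {M0, M1, M2, M3, M4, M5, M6, M7, M8, M9, M10}, which is all 11 zones.
No 3 of the 5 routes cover everything (all 10 combinations miss at least one zone), so 4 is optimal.

4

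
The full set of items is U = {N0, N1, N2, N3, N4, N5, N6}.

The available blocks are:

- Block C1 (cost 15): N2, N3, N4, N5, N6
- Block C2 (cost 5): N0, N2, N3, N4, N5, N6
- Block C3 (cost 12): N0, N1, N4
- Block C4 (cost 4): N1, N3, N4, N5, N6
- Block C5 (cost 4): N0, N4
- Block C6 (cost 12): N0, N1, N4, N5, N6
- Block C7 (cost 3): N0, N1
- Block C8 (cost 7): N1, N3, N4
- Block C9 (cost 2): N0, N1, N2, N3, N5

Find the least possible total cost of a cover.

6

C4, C9 together cover every item (C4 ∪ C9 = {N0, N1, N2, N3, N4, N5, N6}); total cost 4 + 2 = 6.
No covering selection has total cost below 6.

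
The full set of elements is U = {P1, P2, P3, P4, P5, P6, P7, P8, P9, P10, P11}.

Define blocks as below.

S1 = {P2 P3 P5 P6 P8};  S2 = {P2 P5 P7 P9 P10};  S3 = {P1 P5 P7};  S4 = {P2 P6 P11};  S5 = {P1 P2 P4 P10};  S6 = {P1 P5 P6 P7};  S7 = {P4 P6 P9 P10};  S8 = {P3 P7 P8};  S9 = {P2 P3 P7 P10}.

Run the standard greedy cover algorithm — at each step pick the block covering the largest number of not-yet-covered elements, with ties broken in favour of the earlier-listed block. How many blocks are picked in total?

Greedy: pick S1 (covers 5 new) → pick S2 (covers 3 new) → pick S5 (covers 2 new) → pick S4 (covers 1 new). Total picks: 4.

4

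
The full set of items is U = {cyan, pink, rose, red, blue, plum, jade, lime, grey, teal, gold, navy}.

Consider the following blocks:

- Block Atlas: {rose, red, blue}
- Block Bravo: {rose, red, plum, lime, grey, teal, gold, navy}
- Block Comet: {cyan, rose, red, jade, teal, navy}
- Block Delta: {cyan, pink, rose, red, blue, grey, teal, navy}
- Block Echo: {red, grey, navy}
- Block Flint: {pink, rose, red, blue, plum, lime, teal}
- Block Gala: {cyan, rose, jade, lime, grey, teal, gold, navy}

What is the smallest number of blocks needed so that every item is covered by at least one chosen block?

2

Take {Flint, Gala}. Their union is {cyan, pink, rose, red, blue, plum, jade, lime, grey, teal, gold, navy}, which is all 12 items.
No single block has all 12 items (the largest, Bravo, has 8), so 2 is optimal.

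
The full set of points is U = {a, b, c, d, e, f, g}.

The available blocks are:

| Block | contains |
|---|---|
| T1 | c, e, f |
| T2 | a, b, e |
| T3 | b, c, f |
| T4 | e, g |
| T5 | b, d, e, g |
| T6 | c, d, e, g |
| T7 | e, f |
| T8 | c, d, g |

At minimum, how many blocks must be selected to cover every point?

3

T2 and T6 and T7 together: T2 ∪ T6 ∪ T7 = {a, b, c, d, e, f, g} — every point is covered.
Only T2 contains a, so T2 is forced; the remaining 4 points need at least 2 more blocks (each remaining block adds at most 3) — so at least 3 blocks are needed, and 3 is optimal.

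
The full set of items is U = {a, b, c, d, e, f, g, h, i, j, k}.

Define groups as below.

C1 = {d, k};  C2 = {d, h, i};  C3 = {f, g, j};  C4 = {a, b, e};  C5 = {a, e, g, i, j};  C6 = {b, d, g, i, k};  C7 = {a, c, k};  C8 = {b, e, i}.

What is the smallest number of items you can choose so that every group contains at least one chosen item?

4

Take T = {c, d, e, j}. Each listed group contains at least one of these, so T is a hitting set of size 4.
No choice of 3 items meets every group, so 4 is the minimum.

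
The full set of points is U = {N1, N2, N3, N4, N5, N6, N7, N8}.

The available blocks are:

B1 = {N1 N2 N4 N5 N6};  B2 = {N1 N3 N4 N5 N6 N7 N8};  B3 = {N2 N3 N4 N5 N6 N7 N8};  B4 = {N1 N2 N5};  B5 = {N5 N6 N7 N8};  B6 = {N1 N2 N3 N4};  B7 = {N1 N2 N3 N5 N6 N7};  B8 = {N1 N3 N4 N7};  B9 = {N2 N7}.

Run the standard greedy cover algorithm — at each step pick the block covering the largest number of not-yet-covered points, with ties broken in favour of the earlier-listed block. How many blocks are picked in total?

Greedy: pick B2 (covers 7 new) → pick B1 (covers 1 new). Total picks: 2.

2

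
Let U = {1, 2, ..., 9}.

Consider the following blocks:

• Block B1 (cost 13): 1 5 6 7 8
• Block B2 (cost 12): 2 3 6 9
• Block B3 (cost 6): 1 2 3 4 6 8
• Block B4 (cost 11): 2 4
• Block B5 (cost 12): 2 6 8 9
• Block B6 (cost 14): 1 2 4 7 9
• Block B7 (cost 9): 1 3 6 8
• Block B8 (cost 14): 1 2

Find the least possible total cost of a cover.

B1, B3, B5 together cover every item (B1 ∪ B3 ∪ B5 = {1, 2, 3, 4, 5, 6, 7, 8, 9}); total cost 13 + 6 + 12 = 31.
No covering selection has total cost below 31.

31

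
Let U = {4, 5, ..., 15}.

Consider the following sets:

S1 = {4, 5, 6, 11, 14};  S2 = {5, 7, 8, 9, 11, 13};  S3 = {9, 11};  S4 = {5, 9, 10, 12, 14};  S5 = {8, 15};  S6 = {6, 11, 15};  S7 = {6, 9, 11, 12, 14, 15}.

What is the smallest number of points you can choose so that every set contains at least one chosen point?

3

H = {5, 9, 15} meets every set (each contains at least one member of H), and |H| = 3.
No choice of 2 points meets every set, so 3 is the minimum.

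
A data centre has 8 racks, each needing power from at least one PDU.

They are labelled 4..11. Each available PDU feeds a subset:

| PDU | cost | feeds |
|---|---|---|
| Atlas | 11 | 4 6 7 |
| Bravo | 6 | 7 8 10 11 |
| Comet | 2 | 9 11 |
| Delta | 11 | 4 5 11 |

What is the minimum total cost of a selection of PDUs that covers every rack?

Atlas, Bravo, Comet, Delta together cover every rack (Atlas ∪ Bravo ∪ Comet ∪ Delta = {4, 5, 6, 7, 8, 9, 10, 11}); total cost 11 + 6 + 2 + 11 = 30.
No covering selection has total cost below 30.

30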